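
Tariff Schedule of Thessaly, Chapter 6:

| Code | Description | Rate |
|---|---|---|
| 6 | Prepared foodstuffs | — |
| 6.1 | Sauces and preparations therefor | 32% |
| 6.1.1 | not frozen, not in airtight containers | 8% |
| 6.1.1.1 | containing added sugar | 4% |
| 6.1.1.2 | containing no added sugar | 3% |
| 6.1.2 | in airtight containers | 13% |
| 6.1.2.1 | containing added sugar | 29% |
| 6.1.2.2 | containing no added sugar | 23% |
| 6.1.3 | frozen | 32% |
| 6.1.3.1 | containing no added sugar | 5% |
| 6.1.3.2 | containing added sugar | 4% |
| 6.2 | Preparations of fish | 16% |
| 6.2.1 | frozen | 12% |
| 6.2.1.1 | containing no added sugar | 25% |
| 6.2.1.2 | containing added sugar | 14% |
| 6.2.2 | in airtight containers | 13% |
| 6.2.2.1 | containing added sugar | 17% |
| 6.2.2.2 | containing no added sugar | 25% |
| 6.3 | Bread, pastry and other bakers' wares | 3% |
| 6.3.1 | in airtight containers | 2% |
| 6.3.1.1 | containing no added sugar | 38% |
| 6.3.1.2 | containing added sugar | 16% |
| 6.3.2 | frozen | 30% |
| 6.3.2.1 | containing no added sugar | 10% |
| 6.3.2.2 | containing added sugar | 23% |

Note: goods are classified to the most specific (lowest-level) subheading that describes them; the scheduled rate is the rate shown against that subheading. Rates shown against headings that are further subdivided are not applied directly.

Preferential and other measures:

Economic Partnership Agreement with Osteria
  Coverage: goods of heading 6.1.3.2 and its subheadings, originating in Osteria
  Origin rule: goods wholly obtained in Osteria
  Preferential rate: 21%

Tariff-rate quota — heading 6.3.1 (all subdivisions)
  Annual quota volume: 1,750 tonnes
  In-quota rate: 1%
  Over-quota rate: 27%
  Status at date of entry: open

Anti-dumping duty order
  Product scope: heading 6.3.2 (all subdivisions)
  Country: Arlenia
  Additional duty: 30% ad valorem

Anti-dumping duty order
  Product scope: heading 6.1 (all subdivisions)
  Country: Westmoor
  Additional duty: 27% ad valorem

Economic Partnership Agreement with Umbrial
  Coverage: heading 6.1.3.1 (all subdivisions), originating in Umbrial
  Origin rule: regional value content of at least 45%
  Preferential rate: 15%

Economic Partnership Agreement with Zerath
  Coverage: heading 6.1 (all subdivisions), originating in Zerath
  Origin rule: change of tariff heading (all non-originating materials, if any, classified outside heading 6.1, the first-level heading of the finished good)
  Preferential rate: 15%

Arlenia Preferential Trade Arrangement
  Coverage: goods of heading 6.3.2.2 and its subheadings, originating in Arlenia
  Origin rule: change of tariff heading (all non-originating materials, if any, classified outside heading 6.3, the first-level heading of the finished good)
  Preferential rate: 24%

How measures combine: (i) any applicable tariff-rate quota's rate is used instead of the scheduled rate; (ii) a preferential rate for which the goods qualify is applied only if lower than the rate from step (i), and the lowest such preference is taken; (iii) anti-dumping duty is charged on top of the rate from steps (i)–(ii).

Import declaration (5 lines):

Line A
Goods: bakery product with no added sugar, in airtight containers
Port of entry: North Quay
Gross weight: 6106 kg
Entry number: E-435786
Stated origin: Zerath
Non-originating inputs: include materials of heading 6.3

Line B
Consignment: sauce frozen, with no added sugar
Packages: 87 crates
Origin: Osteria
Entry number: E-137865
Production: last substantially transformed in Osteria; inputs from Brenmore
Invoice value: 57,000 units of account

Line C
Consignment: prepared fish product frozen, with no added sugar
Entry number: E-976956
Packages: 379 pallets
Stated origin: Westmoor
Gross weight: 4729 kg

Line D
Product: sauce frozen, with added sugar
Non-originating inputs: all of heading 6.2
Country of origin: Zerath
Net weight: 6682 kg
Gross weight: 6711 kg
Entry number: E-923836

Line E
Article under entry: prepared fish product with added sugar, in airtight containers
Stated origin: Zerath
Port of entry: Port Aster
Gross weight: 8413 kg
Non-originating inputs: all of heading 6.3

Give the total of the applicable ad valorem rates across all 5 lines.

52%

Line A: bakery product → 6.3; in airtight containers → 6.3.1; with no added sugar → 6.3.1.1. Scheduled 38%. quota on 6.3.1 open → in-quota 1%; Zerath agreement on 6.1: 6.3.1.1 not covered. → 1%.
Line B: sauce → 6.1; frozen → 6.1.3; with no added sugar → 6.1.3.1. Scheduled 5%. Osteria agreement on 6.1.3.2: 6.1.3.1 not covered. → 5%.
Line C: prepared fish product → 6.2; frozen → 6.2.1; with no added sugar → 6.2.1.1. Scheduled 25%. No special measure applies. → 25%.
Line D: sauce → 6.1; frozen → 6.1.3; with added sugar → 6.1.3.2. Scheduled 4%. Zerath agreement on 6.1: CTH met → 15% available; preference 15% not lower than 4% → no reduction. → 4%.
Line E: prepared fish product → 6.2; in airtight containers → 6.2.2; with added sugar → 6.2.2.1. Scheduled 17%. Zerath agreement on 6.1: 6.2.2.1 not covered. → 17%.
Sum: 1% + 5% + 25% + 4% + 17% = 52%.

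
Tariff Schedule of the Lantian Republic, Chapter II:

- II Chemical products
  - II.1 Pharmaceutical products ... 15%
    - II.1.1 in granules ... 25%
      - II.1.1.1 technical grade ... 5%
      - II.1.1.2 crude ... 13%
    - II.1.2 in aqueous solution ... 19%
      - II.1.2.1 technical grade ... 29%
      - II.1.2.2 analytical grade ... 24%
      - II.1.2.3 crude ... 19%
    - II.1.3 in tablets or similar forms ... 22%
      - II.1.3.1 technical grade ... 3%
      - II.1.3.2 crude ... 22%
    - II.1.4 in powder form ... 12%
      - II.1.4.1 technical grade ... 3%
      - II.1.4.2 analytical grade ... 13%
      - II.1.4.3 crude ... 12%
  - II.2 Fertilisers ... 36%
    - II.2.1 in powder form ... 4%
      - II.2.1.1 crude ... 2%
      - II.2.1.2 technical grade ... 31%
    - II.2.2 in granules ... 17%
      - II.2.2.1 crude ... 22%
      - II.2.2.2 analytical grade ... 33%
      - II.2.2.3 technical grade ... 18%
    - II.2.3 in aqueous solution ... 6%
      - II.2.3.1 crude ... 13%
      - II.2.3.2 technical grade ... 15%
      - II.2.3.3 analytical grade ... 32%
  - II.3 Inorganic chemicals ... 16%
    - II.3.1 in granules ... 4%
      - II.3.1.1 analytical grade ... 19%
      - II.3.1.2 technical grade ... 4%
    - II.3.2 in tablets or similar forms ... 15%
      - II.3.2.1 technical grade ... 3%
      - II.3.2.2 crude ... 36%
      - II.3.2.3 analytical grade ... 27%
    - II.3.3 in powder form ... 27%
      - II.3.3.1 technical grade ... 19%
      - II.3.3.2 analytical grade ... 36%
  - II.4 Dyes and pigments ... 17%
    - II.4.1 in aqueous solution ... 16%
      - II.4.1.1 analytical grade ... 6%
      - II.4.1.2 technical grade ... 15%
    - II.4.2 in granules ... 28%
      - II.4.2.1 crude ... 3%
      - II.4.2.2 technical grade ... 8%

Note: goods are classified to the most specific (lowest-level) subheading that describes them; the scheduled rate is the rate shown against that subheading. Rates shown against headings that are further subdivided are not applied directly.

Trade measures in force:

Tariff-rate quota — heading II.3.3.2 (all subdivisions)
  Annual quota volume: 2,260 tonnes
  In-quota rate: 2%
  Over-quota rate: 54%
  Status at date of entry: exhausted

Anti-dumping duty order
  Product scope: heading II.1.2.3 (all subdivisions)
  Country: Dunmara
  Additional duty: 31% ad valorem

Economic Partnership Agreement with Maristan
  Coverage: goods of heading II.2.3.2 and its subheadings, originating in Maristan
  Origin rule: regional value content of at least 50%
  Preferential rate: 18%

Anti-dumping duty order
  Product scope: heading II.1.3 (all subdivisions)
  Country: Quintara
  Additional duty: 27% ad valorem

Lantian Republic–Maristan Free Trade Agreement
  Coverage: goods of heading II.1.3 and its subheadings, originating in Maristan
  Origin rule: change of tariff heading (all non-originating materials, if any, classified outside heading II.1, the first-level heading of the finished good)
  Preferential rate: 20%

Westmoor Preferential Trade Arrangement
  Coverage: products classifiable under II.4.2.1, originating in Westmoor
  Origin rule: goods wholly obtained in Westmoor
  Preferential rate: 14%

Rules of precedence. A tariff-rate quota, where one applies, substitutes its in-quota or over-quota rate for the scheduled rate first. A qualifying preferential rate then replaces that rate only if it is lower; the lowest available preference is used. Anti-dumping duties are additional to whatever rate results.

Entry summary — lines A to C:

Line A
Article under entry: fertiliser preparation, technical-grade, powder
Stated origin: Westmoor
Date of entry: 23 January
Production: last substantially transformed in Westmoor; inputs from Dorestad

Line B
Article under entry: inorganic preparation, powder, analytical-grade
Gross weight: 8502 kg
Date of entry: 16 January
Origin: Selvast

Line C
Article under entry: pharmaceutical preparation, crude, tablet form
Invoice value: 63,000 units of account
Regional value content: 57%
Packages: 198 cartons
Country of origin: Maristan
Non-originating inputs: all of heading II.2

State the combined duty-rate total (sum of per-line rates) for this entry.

Line A: fertiliser → II.2; powder → II.2.1; technical-grade → II.2.1.2. Scheduled 31%. Westmoor agreement on II.4.2.1: II.2.1.2 not covered. → 31%.
Line B: inorganic → II.3; powder → II.3.3; analytical-grade → II.3.3.2. Scheduled 36%. quota on II.3.3.2 exhausted → over-quota 54%. → 54%.
Line C: pharmaceutical → II.1; tablet form → II.1.3; crude → II.1.3.2. Scheduled 22%. Maristan agreement on II.2.3.2: II.1.3.2 not covered; Maristan agreement on II.1.3: CTH met → 20% available; preferential 20%. → 20%.
Sum: 31% + 54% + 20% = 105%.

105%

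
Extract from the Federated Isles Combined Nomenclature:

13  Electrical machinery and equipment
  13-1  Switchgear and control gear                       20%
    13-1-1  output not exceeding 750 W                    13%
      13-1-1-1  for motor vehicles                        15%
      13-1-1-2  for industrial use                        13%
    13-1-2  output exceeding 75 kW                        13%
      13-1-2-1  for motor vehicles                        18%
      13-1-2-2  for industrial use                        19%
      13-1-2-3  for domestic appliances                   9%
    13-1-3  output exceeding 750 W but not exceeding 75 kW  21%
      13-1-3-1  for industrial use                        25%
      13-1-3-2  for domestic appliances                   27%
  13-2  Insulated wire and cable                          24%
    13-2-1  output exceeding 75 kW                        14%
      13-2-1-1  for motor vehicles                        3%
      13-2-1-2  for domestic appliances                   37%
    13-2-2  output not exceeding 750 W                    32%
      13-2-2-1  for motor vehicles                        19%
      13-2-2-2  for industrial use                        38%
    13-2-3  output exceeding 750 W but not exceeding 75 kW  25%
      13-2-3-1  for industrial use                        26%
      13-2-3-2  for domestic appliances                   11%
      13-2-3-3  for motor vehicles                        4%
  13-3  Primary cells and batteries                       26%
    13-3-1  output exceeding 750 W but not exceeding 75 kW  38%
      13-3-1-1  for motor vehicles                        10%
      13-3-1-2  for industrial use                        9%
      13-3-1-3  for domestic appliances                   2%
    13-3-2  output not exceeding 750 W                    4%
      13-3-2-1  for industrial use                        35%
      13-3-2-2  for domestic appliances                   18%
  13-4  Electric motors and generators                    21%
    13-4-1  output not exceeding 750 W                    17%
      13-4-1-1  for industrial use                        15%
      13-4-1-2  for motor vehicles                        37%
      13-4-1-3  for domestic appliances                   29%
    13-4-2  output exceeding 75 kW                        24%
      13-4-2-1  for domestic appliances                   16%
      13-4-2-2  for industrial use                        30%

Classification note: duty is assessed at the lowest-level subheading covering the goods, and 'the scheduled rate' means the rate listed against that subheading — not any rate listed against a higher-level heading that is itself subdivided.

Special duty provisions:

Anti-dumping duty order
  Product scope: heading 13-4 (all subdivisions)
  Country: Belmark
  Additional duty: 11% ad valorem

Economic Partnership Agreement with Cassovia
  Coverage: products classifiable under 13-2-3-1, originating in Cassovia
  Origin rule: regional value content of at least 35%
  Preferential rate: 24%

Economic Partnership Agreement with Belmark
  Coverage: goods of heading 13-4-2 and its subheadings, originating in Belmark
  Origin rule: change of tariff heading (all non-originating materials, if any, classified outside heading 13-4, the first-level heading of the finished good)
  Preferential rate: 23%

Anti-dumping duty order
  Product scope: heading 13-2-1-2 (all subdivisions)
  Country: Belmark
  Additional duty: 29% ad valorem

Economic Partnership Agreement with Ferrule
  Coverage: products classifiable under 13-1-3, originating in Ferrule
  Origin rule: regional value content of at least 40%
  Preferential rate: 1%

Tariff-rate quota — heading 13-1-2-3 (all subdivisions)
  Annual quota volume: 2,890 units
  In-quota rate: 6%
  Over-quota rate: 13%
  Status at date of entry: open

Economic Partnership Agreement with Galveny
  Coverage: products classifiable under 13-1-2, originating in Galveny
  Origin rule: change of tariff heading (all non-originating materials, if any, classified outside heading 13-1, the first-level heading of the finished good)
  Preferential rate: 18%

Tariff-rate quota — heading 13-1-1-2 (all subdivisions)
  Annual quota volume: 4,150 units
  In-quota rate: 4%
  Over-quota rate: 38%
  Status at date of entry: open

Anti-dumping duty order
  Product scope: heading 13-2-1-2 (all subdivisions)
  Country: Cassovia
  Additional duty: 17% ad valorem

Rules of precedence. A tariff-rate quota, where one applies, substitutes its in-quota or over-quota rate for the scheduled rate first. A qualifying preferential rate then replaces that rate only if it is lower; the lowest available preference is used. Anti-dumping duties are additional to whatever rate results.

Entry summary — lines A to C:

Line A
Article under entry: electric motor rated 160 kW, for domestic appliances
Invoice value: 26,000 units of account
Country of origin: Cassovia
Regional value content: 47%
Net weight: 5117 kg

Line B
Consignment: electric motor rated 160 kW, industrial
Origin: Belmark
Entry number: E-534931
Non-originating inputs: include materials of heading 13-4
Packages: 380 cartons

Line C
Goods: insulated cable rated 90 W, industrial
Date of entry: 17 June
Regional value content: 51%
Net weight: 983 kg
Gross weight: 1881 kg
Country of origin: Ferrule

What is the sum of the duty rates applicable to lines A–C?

Line A: electric motor → 13-4; rated 160 kW → 13-4-2; for domestic appliances → 13-4-2-1. Scheduled 16%. Cassovia agreement on 13-2-3-1: 13-4-2-1 not covered. → 16%.
Line B: electric motor → 13-4; rated 160 kW → 13-4-2; industrial → 13-4-2-2. Scheduled 30%. Belmark agreement on 13-4-2: CTH not met; anti-dumping (Belmark, 13-4): +11%; total 30% + 11% = 41%. → 41%.
Line C: insulated cable → 13-2; rated 90 W → 13-2-2; industrial → 13-2-2-2. Scheduled 38%. Ferrule agreement on 13-1-3: 13-2-2-2 not covered. → 38%.
Sum: 16% + 41% + 38% = 95%.

95%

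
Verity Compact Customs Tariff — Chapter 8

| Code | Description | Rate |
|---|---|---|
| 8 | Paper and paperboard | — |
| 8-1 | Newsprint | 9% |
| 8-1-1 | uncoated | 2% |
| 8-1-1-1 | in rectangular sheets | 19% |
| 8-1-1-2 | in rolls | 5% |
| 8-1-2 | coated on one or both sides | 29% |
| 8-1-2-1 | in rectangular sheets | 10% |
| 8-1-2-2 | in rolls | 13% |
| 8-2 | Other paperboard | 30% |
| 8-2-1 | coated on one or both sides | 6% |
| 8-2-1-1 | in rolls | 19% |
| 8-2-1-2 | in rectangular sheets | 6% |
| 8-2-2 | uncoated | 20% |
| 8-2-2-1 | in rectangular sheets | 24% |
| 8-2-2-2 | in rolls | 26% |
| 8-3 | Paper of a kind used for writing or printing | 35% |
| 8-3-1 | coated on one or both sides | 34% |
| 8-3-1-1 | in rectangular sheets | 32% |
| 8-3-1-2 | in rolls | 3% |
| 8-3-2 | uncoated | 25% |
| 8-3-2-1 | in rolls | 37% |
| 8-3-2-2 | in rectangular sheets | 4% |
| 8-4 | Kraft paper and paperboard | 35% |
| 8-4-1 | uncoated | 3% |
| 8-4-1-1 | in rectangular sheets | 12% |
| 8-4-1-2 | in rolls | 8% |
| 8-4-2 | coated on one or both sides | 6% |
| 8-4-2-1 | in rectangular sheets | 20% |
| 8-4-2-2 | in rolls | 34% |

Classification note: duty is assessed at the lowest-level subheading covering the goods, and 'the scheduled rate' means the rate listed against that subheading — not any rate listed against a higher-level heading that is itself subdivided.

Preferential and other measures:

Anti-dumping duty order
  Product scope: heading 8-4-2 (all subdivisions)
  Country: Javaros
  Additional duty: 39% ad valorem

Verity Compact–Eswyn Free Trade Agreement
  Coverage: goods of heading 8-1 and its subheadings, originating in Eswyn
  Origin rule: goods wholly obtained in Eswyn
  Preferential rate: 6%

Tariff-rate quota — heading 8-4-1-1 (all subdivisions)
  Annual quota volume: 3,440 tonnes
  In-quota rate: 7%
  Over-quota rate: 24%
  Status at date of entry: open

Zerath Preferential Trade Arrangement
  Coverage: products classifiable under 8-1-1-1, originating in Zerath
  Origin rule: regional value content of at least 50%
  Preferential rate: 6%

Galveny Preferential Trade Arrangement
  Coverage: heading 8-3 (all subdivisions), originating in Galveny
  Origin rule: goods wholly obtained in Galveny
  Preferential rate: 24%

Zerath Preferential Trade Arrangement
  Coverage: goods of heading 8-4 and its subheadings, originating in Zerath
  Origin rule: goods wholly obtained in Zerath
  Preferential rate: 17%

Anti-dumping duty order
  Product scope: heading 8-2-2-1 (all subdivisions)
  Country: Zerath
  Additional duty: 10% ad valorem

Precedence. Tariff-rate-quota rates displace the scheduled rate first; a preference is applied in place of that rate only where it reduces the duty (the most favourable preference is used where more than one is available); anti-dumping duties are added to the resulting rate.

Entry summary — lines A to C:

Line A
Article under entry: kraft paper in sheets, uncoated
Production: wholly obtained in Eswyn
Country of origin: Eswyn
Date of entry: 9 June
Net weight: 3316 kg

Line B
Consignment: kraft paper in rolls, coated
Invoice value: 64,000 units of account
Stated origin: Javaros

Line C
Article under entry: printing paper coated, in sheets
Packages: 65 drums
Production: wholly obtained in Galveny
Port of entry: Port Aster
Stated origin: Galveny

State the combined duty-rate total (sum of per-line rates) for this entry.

Line A: kraft paper → 8-4; uncoated → 8-4-1; in sheets → 8-4-1-1. Scheduled 12%. quota on 8-4-1-1 open → in-quota 7%; Eswyn agreement on 8-1: 8-4-1-1 not covered. → 7%.
Line B: kraft paper → 8-4; coated → 8-4-2; in rolls → 8-4-2-2. Scheduled 34%. anti-dumping (Javaros, 8-4-2): +39%; total 34% + 39% = 73%. → 73%.
Line C: printing paper → 8-3; coated → 8-3-1; in sheets → 8-3-1-1. Scheduled 32%. Galveny agreement on 8-3: wholly obtained → 24% available; preferential 24%. → 24%.
Sum: 7% + 73% + 24% = 104%.

104%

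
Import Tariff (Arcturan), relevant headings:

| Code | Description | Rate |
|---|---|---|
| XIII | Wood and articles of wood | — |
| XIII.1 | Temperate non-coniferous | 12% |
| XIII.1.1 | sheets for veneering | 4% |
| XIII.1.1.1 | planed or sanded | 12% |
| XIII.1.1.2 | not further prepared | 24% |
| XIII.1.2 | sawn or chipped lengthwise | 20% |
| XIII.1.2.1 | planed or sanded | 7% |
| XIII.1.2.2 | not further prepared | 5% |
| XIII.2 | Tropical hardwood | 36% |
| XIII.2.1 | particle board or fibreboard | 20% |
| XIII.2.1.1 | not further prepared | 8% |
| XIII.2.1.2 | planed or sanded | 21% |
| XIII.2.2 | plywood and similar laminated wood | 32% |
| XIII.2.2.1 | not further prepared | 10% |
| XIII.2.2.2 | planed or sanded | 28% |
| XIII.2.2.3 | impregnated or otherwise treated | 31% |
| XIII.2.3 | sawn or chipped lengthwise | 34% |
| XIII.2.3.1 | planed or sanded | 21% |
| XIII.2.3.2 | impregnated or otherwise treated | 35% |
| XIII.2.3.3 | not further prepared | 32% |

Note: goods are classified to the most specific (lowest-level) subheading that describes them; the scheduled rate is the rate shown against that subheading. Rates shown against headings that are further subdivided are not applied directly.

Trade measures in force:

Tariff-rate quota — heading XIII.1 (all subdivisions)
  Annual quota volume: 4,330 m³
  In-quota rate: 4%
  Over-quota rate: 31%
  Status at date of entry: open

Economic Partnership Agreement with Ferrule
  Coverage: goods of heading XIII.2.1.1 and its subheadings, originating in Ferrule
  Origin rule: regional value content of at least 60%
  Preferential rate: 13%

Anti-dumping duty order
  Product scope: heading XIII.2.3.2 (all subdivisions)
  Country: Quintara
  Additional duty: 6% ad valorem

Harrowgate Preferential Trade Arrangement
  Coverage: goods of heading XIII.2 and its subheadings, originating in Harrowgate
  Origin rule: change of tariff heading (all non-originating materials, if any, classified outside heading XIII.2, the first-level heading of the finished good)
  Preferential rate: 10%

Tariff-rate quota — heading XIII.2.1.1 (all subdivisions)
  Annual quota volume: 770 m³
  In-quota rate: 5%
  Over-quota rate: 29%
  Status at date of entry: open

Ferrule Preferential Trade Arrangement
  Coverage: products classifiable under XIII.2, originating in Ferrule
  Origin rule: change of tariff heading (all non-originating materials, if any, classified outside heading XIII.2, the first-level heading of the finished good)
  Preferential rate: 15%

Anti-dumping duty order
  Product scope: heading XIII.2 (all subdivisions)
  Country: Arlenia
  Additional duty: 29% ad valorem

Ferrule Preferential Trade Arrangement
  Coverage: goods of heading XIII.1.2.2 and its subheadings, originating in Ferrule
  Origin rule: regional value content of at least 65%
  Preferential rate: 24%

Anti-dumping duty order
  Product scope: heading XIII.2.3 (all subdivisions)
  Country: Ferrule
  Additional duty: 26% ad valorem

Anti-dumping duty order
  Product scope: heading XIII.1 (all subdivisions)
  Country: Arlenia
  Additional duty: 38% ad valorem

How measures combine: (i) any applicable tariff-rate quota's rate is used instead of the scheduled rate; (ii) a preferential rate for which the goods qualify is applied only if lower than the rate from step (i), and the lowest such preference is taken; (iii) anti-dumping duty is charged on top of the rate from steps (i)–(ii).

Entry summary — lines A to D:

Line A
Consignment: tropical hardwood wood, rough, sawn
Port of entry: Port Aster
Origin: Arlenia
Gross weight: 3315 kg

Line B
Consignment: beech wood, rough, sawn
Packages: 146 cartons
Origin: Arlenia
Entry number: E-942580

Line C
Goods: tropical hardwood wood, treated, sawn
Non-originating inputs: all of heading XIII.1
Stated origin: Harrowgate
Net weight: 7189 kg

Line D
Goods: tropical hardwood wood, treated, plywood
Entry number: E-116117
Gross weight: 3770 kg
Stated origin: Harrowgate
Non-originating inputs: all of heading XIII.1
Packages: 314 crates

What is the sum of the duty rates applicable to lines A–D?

123%

Line A: tropical hardwood → XIII.2; sawn → XIII.2.3; rough → XIII.2.3.3. Scheduled 32%. anti-dumping (Arlenia, XIII.2): +29%; total 32% + 29% = 61%. → 61%.
Line B: beech → XIII.1; sawn → XIII.1.2; rough → XIII.1.2.2. Scheduled 5%. quota on XIII.1 open → in-quota 4%; anti-dumping (Arlenia, XIII.1): +38%; total 4% + 38% = 42%. → 42%.
Line C: tropical hardwood → XIII.2; sawn → XIII.2.3; treated → XIII.2.3.2. Scheduled 35%. Harrowgate agreement on XIII.2: CTH met → 10% available; preferential 10%. → 10%.
Line D: tropical hardwood → XIII.2; plywood → XIII.2.2; treated → XIII.2.2.3. Scheduled 31%. Harrowgate agreement on XIII.2: CTH met → 10% available; preferential 10%. → 10%.
Sum: 61% + 42% + 10% + 10% = 123%.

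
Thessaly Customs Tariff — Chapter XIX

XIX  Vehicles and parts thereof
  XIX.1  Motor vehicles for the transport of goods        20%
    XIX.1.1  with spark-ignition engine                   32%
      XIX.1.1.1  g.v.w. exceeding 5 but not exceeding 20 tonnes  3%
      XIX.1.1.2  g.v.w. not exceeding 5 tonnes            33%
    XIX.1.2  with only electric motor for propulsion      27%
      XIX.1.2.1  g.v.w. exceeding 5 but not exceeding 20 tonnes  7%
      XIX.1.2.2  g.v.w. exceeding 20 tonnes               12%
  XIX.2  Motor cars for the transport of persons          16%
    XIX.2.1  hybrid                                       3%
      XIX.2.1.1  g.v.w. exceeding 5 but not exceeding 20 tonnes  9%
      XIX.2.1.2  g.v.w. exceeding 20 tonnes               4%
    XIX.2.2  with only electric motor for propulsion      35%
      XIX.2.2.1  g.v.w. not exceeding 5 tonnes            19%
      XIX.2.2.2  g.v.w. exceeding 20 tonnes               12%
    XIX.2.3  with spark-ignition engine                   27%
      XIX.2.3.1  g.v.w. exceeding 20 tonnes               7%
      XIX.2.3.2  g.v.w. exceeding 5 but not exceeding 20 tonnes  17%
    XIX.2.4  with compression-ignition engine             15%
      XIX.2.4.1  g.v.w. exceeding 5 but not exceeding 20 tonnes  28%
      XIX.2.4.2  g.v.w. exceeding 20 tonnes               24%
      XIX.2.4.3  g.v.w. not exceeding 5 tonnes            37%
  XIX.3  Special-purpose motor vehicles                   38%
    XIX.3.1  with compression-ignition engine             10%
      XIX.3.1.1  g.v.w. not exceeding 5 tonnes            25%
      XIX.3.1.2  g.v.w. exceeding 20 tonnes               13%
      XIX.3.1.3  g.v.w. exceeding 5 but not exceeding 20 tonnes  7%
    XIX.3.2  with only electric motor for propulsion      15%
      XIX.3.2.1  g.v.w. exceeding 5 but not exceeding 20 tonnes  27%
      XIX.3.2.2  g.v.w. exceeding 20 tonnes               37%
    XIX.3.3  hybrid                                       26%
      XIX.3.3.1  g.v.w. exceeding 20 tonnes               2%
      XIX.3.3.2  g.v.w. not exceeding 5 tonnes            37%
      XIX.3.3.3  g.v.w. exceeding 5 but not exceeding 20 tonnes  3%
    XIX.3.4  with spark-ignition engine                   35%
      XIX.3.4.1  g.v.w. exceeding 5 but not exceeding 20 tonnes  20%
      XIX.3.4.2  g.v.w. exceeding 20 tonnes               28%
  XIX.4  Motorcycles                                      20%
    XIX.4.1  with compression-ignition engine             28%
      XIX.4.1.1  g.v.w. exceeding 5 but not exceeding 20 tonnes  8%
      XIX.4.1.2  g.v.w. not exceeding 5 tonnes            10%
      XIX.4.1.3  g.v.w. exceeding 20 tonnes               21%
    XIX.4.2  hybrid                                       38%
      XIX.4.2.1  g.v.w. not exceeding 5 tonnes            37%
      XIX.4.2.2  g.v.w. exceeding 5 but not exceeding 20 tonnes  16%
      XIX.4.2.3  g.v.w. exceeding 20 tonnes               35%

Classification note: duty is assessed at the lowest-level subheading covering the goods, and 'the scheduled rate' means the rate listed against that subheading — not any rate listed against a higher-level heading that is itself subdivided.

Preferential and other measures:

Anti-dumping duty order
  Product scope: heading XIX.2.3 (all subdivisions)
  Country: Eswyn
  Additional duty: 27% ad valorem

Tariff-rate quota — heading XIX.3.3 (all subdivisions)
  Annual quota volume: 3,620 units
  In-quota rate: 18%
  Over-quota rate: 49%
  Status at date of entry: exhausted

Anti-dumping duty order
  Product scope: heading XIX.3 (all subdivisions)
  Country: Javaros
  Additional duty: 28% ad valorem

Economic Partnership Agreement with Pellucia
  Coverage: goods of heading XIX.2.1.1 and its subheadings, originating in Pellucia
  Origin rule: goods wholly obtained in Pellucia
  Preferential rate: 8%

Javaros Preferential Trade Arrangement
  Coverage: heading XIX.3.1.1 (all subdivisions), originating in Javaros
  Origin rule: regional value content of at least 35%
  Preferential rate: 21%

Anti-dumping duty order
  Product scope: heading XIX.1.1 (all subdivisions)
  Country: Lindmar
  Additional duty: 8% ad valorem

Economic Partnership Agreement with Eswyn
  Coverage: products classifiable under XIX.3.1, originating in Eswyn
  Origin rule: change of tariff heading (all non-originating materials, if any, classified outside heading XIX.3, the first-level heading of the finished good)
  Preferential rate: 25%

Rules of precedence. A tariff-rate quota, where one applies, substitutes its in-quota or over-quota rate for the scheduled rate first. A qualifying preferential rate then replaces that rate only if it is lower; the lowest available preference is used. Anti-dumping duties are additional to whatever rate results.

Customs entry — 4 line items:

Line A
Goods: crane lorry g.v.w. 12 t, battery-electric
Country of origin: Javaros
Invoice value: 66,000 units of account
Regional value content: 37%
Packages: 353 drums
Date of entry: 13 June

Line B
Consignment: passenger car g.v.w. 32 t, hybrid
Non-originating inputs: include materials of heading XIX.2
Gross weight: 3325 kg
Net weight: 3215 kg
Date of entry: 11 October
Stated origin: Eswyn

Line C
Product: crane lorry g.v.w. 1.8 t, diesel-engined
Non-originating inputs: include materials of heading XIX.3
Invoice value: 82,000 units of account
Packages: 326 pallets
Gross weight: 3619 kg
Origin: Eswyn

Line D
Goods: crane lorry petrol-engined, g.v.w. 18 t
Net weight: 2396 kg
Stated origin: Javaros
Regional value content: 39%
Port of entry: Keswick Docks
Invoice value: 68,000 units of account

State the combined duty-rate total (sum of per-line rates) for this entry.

132%

Line A: crane lorry → XIX.3; battery-electric → XIX.3.2; g.v.w. 12 t → XIX.3.2.1. Scheduled 27%. Javaros agreement on XIX.3.1.1: XIX.3.2.1 not covered; anti-dumping (Javaros, XIX.3): +28%; total 27% + 28% = 55%. → 55%.
Line B: passenger car → XIX.2; hybrid → XIX.2.1; g.v.w. 32 t → XIX.2.1.2. Scheduled 4%. Eswyn agreement on XIX.3.1: XIX.2.1.2 not covered. → 4%.
Line C: crane lorry → XIX.3; diesel-engined → XIX.3.1; g.v.w. 1.8 t → XIX.3.1.1. Scheduled 25%. Eswyn agreement on XIX.3.1: CTH not met. → 25%.
Line D: crane lorry → XIX.3; petrol-engined → XIX.3.4; g.v.w. 18 t → XIX.3.4.1. Scheduled 20%. Javaros agreement on XIX.3.1.1: XIX.3.4.1 not covered; anti-dumping (Javaros, XIX.3): +28%; total 20% + 28% = 48%. → 48%.
Sum: 55% + 4% + 25% + 48% = 132%.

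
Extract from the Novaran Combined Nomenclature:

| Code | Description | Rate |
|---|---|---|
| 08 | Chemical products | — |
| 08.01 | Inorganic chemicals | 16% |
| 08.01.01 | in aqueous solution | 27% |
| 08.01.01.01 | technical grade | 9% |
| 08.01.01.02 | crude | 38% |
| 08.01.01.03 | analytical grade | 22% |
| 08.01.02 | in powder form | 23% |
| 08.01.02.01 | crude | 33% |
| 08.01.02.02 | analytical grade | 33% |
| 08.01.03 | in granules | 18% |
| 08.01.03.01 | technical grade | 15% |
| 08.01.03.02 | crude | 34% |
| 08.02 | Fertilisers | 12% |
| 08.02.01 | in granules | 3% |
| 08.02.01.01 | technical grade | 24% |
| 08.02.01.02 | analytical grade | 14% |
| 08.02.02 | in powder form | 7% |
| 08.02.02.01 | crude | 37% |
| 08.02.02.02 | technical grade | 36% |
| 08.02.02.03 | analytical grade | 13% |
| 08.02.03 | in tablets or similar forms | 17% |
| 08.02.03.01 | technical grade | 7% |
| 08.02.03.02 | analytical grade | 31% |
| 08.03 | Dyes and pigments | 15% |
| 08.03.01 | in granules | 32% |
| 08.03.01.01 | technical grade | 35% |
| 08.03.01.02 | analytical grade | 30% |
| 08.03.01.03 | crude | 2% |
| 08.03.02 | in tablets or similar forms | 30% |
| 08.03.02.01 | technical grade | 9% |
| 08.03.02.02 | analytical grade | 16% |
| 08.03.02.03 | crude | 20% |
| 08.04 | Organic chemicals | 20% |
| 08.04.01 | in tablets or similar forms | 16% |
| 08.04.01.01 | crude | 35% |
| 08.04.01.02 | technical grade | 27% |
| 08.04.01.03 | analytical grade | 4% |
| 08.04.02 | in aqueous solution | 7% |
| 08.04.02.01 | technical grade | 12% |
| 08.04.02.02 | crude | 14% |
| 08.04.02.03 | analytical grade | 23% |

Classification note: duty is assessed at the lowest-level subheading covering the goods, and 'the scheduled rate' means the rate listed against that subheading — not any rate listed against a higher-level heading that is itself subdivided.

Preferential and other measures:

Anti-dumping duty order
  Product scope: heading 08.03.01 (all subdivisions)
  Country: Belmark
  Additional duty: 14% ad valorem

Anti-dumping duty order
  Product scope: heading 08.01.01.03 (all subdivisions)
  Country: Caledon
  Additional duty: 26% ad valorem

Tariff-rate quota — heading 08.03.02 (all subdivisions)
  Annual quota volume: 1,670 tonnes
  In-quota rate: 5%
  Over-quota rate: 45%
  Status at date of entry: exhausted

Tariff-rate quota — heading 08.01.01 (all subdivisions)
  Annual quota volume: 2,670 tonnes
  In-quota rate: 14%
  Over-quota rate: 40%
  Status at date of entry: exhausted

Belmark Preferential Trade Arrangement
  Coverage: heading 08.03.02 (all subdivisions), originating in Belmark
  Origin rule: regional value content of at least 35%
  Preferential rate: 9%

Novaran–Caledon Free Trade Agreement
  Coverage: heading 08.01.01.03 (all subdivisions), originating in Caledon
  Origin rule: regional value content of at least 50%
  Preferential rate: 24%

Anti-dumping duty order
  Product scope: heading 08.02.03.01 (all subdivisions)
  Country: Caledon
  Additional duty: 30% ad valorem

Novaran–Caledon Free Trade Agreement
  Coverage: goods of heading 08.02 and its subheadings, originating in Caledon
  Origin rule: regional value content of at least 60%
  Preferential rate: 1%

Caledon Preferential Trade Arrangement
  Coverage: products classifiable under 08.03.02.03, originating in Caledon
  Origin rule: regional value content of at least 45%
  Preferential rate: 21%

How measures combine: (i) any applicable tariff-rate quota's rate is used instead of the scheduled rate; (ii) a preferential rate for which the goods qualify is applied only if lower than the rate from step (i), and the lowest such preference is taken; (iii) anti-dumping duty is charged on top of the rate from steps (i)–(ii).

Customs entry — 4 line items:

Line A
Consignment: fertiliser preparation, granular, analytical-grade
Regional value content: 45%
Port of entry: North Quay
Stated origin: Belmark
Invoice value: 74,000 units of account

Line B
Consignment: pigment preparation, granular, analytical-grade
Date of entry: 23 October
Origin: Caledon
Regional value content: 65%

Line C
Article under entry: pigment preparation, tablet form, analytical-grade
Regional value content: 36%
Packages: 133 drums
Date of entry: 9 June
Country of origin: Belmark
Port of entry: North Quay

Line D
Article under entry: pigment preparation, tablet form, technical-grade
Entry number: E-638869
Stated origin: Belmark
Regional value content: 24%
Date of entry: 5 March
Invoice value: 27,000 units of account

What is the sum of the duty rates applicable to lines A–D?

98%

Line A: fertiliser → 08.02; granular → 08.02.01; analytical-grade → 08.02.01.02. Scheduled 14%. Belmark agreement on 08.03.02: 08.02.01.02 not covered. → 14%.
Line B: pigment → 08.03; granular → 08.03.01; analytical-grade → 08.03.01.02. Scheduled 30%. Caledon agreement on 08.01.01.03: 08.03.01.02 not covered; Caledon agreement on 08.02: 08.03.01.02 not covered; Caledon agreement on 08.03.02.03: 08.03.01.02 not covered. → 30%.
Line C: pigment → 08.03; tablet form → 08.03.02; analytical-grade → 08.03.02.02. Scheduled 16%. quota on 08.03.02 exhausted → over-quota 45%; Belmark agreement on 08.03.02: RVC ≥ 35% → 9% available; preferential 9%. → 9%.
Line D: pigment → 08.03; tablet form → 08.03.02; technical-grade → 08.03.02.01. Scheduled 9%. quota on 08.03.02 exhausted → over-quota 45%; Belmark agreement on 08.03.02: RVC < 35%. → 45%.
Sum: 14% + 30% + 9% + 45% = 98%.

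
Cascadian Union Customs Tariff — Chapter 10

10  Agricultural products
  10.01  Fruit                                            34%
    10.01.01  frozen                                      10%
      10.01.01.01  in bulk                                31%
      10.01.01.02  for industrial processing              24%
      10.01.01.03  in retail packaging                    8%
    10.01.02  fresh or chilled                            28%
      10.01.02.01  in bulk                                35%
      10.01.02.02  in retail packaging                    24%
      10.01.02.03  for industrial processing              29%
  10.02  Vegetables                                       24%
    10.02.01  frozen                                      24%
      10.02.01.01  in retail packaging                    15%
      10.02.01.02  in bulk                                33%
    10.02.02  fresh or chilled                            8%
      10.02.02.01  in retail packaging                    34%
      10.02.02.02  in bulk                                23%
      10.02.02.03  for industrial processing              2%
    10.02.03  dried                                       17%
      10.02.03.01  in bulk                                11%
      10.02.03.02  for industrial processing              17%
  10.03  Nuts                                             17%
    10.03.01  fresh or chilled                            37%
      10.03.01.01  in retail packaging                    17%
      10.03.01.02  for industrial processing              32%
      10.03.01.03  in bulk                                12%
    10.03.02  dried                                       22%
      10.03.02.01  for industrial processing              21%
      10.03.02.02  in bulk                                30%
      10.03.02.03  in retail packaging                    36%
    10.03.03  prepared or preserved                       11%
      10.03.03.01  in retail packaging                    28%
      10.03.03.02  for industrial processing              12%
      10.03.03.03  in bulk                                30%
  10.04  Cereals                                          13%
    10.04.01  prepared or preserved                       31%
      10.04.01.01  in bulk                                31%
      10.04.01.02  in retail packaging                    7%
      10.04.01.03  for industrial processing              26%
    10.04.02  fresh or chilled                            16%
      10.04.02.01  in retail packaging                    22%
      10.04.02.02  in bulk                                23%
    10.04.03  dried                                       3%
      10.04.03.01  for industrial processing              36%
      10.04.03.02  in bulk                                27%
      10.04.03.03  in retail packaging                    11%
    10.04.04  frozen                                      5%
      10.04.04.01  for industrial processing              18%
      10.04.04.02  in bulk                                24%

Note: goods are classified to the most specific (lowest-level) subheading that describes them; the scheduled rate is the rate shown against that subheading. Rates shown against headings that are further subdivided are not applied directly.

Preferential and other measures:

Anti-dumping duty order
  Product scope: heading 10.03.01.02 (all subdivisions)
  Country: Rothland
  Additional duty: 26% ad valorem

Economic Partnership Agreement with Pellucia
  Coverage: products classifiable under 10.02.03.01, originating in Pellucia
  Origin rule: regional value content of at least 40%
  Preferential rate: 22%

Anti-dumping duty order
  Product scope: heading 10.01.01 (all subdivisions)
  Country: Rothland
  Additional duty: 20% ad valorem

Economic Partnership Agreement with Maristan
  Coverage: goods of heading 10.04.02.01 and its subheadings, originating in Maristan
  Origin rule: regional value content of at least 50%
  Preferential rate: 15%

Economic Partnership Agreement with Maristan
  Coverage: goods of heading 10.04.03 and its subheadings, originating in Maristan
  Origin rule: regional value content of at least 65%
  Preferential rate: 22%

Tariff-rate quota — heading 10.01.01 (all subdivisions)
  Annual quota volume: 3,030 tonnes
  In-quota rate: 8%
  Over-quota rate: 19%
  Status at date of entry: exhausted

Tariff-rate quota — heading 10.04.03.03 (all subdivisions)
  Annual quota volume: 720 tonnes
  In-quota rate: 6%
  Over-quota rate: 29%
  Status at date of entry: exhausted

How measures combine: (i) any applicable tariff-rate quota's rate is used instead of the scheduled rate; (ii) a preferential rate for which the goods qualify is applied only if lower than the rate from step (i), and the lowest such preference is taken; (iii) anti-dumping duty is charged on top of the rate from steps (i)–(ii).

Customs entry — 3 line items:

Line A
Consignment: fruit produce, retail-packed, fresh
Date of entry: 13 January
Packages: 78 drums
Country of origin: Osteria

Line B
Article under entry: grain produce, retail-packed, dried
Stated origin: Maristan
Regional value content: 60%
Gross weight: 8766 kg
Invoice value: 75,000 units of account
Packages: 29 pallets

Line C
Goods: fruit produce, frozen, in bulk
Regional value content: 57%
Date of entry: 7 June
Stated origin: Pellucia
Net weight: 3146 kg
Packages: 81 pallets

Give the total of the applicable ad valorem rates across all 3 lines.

Line A: fruit → 10.01; fresh → 10.01.02; retail-packed → 10.01.02.02. Scheduled 24%. No special measure applies. → 24%.
Line B: grain → 10.04; dried → 10.04.03; retail-packed → 10.04.03.03. Scheduled 11%. quota on 10.04.03.03 exhausted → over-quota 29%; Maristan agreement on 10.04.02.01: 10.04.03.03 not covered; Maristan agreement on 10.04.03: RVC < 65%. → 29%.
Line C: fruit → 10.01; frozen → 10.01.01; in bulk → 10.01.01.01. Scheduled 31%. quota on 10.01.01 exhausted → over-quota 19%; Pellucia agreement on 10.02.03.01: 10.01.01.01 not covered. → 19%.
Sum: 24% + 29% + 19% = 72%.

72%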